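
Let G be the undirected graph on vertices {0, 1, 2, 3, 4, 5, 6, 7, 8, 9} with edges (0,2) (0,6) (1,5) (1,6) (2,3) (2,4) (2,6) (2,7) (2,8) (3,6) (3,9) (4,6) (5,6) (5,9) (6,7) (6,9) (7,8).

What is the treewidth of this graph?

2

A width-2 tree decomposition is:
Bags: B1 = {3, 6, 9}  B2 = {5, 6, 9}  B3 = {2, 3, 6}  B4 = {0, 2, 6}  B5 = {1, 5, 6}  B6 = {2, 6, 7}  B7 = {2, 4, 6}  B8 = {2, 7, 8}
Tree: B1–B2, B1–B3, B3–B4, B2–B5, B4–B6, B3–B7, B6–B8
Each bag holds 3 vertices, so the decomposition has width 2, which upper-bounds the treewidth. For the lower bound, the 3 vertices {2, 7, 8} are pairwise adjacent, and any tree decomposition puts a clique entirely inside one bag — forcing width ≥ 2. Therefore the treewidth is 2.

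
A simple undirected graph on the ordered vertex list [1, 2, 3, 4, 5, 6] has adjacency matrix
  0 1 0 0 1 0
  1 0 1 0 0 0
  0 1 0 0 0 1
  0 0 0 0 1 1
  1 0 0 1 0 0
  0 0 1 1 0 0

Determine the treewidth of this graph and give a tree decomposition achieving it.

Every bag has size at most 3, so the width is 3 − 1 = 2 and tw(G) ≤ 2. Since 1–2–3–6–4–5–1 is a cycle in G, G is not acyclic. Forests are exactly the graphs of treewidth ≤ 1, so tw(G) ≥ 2. The upper and lower bounds meet at 2, so that is the treewidth.

Treewidth 2.
One optimal decomposition is:
Bags: B1 = {1, 2, 3}  B2 = {1, 3, 6}  B3 = {1, 4, 6}  B4 = {1, 4, 5}
Tree: B1–B2, B2–B3, B3–B4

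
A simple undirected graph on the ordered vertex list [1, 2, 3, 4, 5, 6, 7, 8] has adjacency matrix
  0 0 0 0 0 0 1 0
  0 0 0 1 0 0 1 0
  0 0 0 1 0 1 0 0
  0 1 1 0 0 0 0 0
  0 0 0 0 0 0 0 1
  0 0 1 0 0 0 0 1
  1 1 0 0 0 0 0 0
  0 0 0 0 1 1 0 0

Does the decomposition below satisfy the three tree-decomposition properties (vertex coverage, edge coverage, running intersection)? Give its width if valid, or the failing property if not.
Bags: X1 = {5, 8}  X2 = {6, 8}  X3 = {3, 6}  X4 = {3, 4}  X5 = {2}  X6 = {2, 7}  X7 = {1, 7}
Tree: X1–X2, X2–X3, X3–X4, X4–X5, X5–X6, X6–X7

A tree decomposition must satisfy three properties: every vertex lies in some bag; for every edge, both endpoints lie together in some bag; and for every vertex, the bags containing it form a connected subtree. Here edge (4,2) lies in no bag, so the decomposition is invalid.

No — edge (4,2) lies in no bag.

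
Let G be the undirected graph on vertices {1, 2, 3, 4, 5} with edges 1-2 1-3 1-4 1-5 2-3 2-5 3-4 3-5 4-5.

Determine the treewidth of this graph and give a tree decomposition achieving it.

Treewidth 3.
Bags: B1 = {1, 2, 3, 5}  B2 = {1, 3, 4, 5}
Tree: B1–B2

Every bag has size at most 4, so the width is 4 − 1 = 3 and tw(G) ≤ 3. Conversely, {1, 2, 3, 5} is a clique of size 4, and the vertices of any clique must share a bag in every tree decomposition; so some bag has ≥ 4 vertices and tw(G) ≥ 3. Therefore the treewidth is 3.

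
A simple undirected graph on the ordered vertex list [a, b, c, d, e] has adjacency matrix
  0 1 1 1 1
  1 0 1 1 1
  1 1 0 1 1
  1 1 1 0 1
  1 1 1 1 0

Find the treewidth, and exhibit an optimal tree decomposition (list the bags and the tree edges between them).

A single bag containing all 5 vertices is trivially a valid decomposition of width 4. For the lower bound, the 5 vertices {a, b, c, d, e} are pairwise adjacent, and any tree decomposition puts a clique entirely inside one bag — forcing width ≥ 4. Hence tw(G) = 4 exactly.

Treewidth 4.
One optimal decomposition is:
Bags: B1 = {a, b, c, d, e}
Tree: (single bag)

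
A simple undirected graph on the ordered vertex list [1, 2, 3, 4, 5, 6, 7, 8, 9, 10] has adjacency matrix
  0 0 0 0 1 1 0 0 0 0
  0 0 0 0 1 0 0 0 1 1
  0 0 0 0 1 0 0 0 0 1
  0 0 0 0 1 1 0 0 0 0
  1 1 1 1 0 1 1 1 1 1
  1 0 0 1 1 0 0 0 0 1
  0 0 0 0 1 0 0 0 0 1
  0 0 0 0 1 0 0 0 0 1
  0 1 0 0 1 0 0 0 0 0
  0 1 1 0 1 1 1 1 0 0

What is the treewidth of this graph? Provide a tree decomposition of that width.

Treewidth 2.
Bags: B1 = {2, 5, 10}  B2 = {5, 8, 10}  B3 = {5, 6, 10}  B4 = {3, 5, 10}  B5 = {2, 5, 9}  B6 = {5, 7, 10}  B7 = {4, 5, 6}  B8 = {1, 5, 6}
Tree: B1–B2, B2–B3, B3–B4, B1–B5, B4–B6, B3–B7, B7–B8

Every bag has size at most 3, so the width is 3 − 1 = 2 and tw(G) ≤ 2. For the lower bound, the 3 vertices {1, 5, 6} are pairwise adjacent, and any tree decomposition puts a clique entirely inside one bag — forcing width ≥ 2. Therefore the treewidth is 2.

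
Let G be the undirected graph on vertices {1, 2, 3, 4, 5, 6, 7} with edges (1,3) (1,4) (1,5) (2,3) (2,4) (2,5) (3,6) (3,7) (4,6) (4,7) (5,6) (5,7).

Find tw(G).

3

A width-3 tree decomposition is:
Bags: B1 = {1, 3, 4, 5}  B2 = {2, 3, 4, 5}  B3 = {3, 4, 5, 6}  B4 = {3, 4, 5, 7}
Tree: B1–B2, B2–B3, B3–B4
Each bag holds 4 vertices, so the decomposition has width 3, which upper-bounds the treewidth. For the lower bound: the 4 vertex sets {1,3}, {2,5}, {4}, {6} are disjoint, each induces a connected subgraph, and every pair is joined by at least one edge of G. Contracting each set to a single vertex therefore yields K_{4} as a minor, and since treewidth is minor-monotone, tw(G) ≥ tw(K_{4}) = 3. The upper and lower bounds meet at 3, so that is the treewidth.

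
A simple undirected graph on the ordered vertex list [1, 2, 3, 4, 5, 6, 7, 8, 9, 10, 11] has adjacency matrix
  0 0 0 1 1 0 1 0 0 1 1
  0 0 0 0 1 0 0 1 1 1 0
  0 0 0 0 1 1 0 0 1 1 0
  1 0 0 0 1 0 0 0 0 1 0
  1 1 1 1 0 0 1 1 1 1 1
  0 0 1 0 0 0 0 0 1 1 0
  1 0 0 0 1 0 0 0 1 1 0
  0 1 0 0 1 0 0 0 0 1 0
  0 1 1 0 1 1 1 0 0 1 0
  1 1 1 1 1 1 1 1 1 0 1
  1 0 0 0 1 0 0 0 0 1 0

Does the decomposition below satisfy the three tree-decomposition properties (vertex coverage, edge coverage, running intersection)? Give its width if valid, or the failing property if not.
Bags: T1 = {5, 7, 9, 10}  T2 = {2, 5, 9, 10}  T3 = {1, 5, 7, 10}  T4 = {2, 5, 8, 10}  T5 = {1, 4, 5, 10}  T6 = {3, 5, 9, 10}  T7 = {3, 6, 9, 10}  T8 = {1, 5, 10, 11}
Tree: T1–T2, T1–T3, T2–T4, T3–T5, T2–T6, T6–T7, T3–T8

Every vertex of G appears in some bag (union = {1, 2, 3, 4, 5, 6, 7, 8, 9, 10, 11}); every edge is covered by a bag; and for each vertex v the set of bags containing v is connected in the bag tree. The decomposition is therefore valid. The largest bag has 4 vertices, so the width is 3.

Yes; width 3.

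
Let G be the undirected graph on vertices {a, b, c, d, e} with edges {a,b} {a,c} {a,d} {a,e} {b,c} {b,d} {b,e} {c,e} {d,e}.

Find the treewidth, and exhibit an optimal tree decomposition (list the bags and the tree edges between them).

Every bag has size at most 4, so the width is 4 − 1 = 3 and tw(G) ≤ 3. For the lower bound, the 4 vertices {a, b, d, e} are pairwise adjacent, and any tree decomposition puts a clique entirely inside one bag — forcing width ≥ 3. Hence tw(G) = 3 exactly.

Treewidth 3.
Bags: B1 = {a, b, c, e}  B2 = {a, b, d, e}
Tree: B1–B2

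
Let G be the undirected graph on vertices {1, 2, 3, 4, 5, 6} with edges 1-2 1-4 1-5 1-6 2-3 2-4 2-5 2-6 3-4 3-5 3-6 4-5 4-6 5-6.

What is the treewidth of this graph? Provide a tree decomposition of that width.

Treewidth 4.
Bags: B1 = {2, 3, 4, 5, 6}  B2 = {1, 2, 4, 5, 6}
Tree: B1–B2

The largest bag has 5 vertices, giving width 4; this decomposition certifies tw(G) ≤ 4. Conversely, {1, 2, 4, 5, 6} is a clique of size 5, and the vertices of any clique must share a bag in every tree decomposition; so some bag has ≥ 5 vertices and tw(G) ≥ 4. Hence tw(G) = 4 exactly.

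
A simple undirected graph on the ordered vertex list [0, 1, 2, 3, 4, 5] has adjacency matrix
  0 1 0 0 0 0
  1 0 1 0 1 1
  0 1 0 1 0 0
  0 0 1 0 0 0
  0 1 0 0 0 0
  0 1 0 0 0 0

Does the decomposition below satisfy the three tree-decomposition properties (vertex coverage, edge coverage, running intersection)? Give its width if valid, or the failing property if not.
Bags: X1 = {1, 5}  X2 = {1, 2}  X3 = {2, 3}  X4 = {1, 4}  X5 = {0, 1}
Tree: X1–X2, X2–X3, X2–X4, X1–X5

Checking the three conditions: (i) the bags cover all of {0, 1, 2, 3, 4, 5}; (ii) for each edge, some bag contains both endpoints; (iii) the bags containing any fixed vertex form a subtree. All hold, so the decomposition is valid with width 2 − 1 = 1.

Yes; width 1.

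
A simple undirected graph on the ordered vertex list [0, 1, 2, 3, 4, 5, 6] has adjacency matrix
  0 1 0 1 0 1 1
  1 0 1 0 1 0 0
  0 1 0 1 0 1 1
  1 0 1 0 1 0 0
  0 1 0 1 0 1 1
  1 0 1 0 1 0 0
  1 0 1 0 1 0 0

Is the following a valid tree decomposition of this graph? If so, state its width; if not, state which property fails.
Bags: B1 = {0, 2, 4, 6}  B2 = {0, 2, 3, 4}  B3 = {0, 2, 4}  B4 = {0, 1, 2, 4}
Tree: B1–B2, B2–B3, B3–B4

A tree decomposition must satisfy three properties: every vertex lies in some bag; for every edge, both endpoints lie together in some bag; and for every vertex, the bags containing it form a connected subtree. Here vertex 5 appears in no bag, so the decomposition is invalid.

No — vertex 5 appears in no bag.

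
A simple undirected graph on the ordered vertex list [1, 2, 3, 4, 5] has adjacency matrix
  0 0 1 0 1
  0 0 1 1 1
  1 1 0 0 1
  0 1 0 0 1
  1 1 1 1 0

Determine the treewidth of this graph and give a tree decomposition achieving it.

The largest bag has 3 vertices, giving width 2; this decomposition certifies tw(G) ≤ 2. On the other hand G contains the 3-clique {1, 3, 5}. A clique must lie in a single bag of any decomposition, so no decomposition can have width below 2. Combining the bounds, tw(G) = 2.

Treewidth 2.
One optimal decomposition is:
Bags: B1 = {2, 3, 5}  B2 = {1, 3, 5}  B3 = {2, 4, 5}
Tree: B1–B2, B1–B3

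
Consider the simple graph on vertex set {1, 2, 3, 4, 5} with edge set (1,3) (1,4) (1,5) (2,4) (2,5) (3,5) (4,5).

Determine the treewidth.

2

A width-2 tree decomposition is:
Bags: B1 = {1, 3, 5}  B2 = {1, 4, 5}  B3 = {2, 4, 5}
Tree: B1–B2, B2–B3
The largest bag has 3 vertices, giving width 2; this decomposition certifies tw(G) ≤ 2. Conversely, {1, 3, 5} is a clique of size 3, and the vertices of any clique must share a bag in every tree decomposition; so some bag has ≥ 3 vertices and tw(G) ≥ 2. Combining the bounds, tw(G) = 2.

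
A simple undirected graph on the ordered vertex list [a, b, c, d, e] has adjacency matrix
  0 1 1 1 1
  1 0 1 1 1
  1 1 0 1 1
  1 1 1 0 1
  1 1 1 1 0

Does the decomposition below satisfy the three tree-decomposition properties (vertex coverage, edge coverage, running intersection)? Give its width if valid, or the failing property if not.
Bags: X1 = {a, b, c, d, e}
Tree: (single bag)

Every vertex of G appears in some bag (union = {a, b, c, d, e}); every edge is covered by a bag; and for each vertex v the set of bags containing v is connected in the bag tree. The decomposition is therefore valid. The largest bag has 5 vertices, so the width is 4.

Yes; width 4.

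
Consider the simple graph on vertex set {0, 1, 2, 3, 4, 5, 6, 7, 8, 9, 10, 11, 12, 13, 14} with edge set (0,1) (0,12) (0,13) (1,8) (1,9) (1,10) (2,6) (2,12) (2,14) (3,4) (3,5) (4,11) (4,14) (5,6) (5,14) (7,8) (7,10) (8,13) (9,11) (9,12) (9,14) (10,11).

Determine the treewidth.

A width-3 tree decomposition is:
Bags: B1 = {2, 3, 5, 6}  B2 = {2, 3, 5, 14}  B3 = {2, 3, 4, 14}  B4 = {2, 4, 12, 14}  B5 = {4, 9, 12, 14}  B6 = {4, 9, 11, 12}  B7 = {0, 9, 11, 12}  B8 = {0, 1, 9, 11}  B9 = {0, 1, 10, 11}  B10 = {0, 1, 10, 13}  B11 = {1, 8, 10, 13}  B12 = {7, 8, 10, 13}
Tree: B1–B2, B2–B3, B3–B4, B4–B5, B5–B6, B6–B7, B7–B8, B8–B9, B9–B10, B10–B11, B11–B12
The largest bag has 4 vertices, giving width 3; this decomposition certifies tw(G) ≤ 3. For the lower bound: the 4 vertex sets {3,5,6}, {2}, {14}, {4,9,11,12} are disjoint, each induces a connected subgraph, and every pair is joined by at least one edge of G. Contracting each set to a single vertex therefore yields K_{4} as a minor, and since treewidth is minor-monotone, tw(G) ≥ tw(K_{4}) = 3. Hence tw(G) = 3 exactly.

3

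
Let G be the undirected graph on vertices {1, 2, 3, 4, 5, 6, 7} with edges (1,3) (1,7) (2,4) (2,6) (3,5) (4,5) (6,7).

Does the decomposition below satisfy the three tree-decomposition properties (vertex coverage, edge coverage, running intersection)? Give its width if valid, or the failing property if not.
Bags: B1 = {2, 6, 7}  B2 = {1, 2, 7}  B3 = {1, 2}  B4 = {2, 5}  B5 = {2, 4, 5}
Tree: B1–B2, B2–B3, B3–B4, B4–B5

No — vertex 3 appears in no bag.

A tree decomposition must satisfy three properties: every vertex lies in some bag; for every edge, both endpoints lie together in some bag; and for every vertex, the bags containing it form a connected subtree. Here vertex 3 appears in no bag, so the decomposition is invalid.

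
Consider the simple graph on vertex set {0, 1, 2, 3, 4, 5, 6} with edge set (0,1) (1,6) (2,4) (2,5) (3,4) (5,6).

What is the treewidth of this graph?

1

A width-1 tree decomposition is:
Bags: B1 = {0, 1}  B2 = {1, 6}  B3 = {5, 6}  B4 = {2, 5}  B5 = {2, 4}  B6 = {3, 4}
Tree: B1–B2, B2–B3, B3–B4, B4–B5, B5–B6
Every bag has size at most 2, so the width is 2 − 1 = 1 and tw(G) ≤ 1. Any graph with an edge has treewidth ≥ 1, and G has the edge 0–1. The upper and lower bounds meet at 1, so that is the treewidth.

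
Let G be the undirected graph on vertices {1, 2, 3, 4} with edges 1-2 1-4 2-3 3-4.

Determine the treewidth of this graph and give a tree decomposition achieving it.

Every bag has size at most 3, so the width is 3 − 1 = 2 and tw(G) ≤ 2. Since 4–1–2–3–4 is a cycle in G, G is not acyclic. Forests are exactly the graphs of treewidth ≤ 1, so tw(G) ≥ 2. Hence tw(G) = 2 exactly.

Treewidth 2.
Bags: B1 = {1, 2, 4}  B2 = {2, 3, 4}
Tree: B1–B2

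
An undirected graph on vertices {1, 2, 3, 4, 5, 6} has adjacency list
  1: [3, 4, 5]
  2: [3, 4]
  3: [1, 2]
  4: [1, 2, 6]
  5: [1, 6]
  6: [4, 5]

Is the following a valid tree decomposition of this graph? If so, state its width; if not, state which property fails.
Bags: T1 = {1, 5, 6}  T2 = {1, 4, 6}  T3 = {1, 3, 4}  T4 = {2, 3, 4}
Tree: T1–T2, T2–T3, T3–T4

Yes; width 2.

Vertex coverage: the bags together contain {1, 2, 3, 4, 5, 6}, the full vertex set. Edge coverage: each edge of G has both endpoints in at least one bag. Running intersection: for every vertex, the bags containing it form a connected subtree. All three properties hold, so this is a valid tree decomposition of width max|bag| − 1 = 2, and hence tw(G) ≤ 2.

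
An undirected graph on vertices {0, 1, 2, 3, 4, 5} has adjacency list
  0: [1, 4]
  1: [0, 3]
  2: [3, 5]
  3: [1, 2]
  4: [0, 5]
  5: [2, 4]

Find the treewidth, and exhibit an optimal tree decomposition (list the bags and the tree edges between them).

Every bag has size at most 3, so the width is 3 − 1 = 2 and tw(G) ≤ 2. The edges 2–5–4–0–1–3–2 form a cycle, so G is not a tree and its treewidth is at least 2. Therefore the treewidth is 2.

Treewidth 2.
One such decomposition:
Bags: B1 = {2, 4, 5}  B2 = {0, 2, 4}  B3 = {0, 1, 2}  B4 = {1, 2, 3}
Tree: B1–B2, B2–B3, B3–B4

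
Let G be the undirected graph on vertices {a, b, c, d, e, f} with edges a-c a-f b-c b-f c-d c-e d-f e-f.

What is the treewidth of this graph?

A width-2 tree decomposition is:
Bags: B1 = {c, d, f}  B2 = {c, e, f}  B3 = {b, c, f}  B4 = {a, c, f}
Tree: B1–B2, B2–B3, B3–B4
Every bag has size at most 3, so the width is 3 − 1 = 2 and tw(G) ≤ 2. For the lower bound, G contains the cycle d–f–e–c–d, so G is not a forest; only forests have treewidth ≤ 1, hence tw(G) ≥ 2. Combining the bounds, tw(G) = 2.

2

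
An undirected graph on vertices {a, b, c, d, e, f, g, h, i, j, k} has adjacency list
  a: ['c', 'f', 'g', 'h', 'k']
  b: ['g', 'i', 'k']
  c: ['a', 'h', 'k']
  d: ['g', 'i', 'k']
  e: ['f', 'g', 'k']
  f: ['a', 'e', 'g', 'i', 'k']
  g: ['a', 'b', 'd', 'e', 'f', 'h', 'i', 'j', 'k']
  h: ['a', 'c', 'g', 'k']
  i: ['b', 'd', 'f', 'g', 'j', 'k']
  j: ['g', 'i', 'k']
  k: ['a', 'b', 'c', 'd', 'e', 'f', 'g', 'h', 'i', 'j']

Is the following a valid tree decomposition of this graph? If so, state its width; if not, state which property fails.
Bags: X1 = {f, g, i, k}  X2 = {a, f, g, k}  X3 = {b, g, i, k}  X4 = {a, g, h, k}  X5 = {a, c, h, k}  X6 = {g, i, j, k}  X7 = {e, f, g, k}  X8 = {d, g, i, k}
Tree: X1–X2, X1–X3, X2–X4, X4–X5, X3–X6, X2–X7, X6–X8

Checking the three conditions: (i) the bags cover all of {a, b, c, d, e, f, g, h, i, j, k}; (ii) for each edge, some bag contains both endpoints; (iii) the bags containing any fixed vertex form a subtree. All hold, so the decomposition is valid with width 4 − 1 = 3.

Yes; width 3.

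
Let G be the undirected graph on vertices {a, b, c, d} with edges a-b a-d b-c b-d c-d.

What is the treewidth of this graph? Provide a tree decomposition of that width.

Treewidth 2.
One optimal decomposition is:
Bags: B1 = {b, c, d}  B2 = {a, b, d}
Tree: B1–B2

Every bag has size at most 3, so the width is 3 − 1 = 2 and tw(G) ≤ 2. Conversely, {b, c, d} is a clique of size 3, and the vertices of any clique must share a bag in every tree decomposition; so some bag has ≥ 3 vertices and tw(G) ≥ 2. Combining the bounds, tw(G) = 2.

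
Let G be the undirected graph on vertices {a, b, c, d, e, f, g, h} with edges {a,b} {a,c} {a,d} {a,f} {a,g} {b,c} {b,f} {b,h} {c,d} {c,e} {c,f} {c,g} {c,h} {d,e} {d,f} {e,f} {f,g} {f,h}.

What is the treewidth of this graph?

3

A width-3 tree decomposition is:
Bags: B1 = {a, c, d, f}  B2 = {c, d, e, f}  B3 = {a, b, c, f}  B4 = {b, c, f, h}  B5 = {a, c, f, g}
Tree: B1–B2, B1–B3, B3–B4, B3–B5
The largest bag has 4 vertices, giving width 3; this decomposition certifies tw(G) ≤ 3. For the lower bound, the 4 vertices {c, d, e, f} are pairwise adjacent, and any tree decomposition puts a clique entirely inside one bag — forcing width ≥ 3. The upper and lower bounds meet at 3, so that is the treewidth.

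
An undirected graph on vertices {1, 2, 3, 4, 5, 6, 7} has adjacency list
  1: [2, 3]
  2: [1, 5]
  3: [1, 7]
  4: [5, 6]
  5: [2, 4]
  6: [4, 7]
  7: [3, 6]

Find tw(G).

A width-2 tree decomposition is:
Bags: B1 = {1, 2, 3}  B2 = {2, 3, 5}  B3 = {3, 4, 5}  B4 = {3, 4, 6}  B5 = {3, 6, 7}
Tree: B1–B2, B2–B3, B3–B4, B4–B5
Each bag holds 3 vertices, so the decomposition has width 2, which upper-bounds the treewidth. For the lower bound, G contains the cycle 3–1–2–5–4–6–7–3, so G is not a forest; only forests have treewidth ≤ 1, hence tw(G) ≥ 2. Therefore the treewidth is 2.

2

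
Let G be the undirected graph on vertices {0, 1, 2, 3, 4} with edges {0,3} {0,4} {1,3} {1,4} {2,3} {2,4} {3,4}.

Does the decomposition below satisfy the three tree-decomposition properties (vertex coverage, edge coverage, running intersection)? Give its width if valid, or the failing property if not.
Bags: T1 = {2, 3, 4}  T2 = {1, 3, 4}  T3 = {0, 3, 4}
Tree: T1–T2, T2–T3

Yes; width 2.

Checking the three conditions: (i) the bags cover all of {0, 1, 2, 3, 4}; (ii) for each edge, some bag contains both endpoints; (iii) the bags containing any fixed vertex form a subtree. All hold, so the decomposition is valid with width 3 − 1 = 2.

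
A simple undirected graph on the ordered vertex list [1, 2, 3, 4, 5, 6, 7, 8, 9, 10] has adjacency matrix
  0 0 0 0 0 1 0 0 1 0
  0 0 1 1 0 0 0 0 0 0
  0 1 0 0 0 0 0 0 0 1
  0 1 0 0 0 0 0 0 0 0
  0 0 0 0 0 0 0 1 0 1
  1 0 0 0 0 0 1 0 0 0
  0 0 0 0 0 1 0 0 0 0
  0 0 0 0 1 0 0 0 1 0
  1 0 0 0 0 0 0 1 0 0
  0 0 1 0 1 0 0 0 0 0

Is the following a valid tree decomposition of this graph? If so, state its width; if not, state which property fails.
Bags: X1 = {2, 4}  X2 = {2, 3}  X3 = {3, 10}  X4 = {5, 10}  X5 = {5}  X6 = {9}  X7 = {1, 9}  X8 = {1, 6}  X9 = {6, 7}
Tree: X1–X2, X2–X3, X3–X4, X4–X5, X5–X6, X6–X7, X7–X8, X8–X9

A tree decomposition must satisfy three properties: every vertex lies in some bag; for every edge, both endpoints lie together in some bag; and for every vertex, the bags containing it form a connected subtree. Here vertex 8 appears in no bag, so the decomposition is invalid.

No — vertex 8 appears in no bag.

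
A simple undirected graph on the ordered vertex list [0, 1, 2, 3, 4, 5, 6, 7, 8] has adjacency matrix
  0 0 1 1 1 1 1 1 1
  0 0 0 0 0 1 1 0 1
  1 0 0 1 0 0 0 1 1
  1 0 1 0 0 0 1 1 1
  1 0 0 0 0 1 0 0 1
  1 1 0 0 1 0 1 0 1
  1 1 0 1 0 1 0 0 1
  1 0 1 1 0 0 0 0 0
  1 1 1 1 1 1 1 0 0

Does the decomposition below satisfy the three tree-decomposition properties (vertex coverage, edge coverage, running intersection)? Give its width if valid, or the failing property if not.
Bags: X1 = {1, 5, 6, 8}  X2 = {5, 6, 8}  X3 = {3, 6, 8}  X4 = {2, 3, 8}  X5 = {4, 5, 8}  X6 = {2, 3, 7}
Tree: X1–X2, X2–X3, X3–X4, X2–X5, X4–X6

A tree decomposition must satisfy three properties: every vertex lies in some bag; for every edge, both endpoints lie together in some bag; and for every vertex, the bags containing it form a connected subtree. Here vertex 0 appears in no bag, so the decomposition is invalid.

No — vertex 0 appears in no bag.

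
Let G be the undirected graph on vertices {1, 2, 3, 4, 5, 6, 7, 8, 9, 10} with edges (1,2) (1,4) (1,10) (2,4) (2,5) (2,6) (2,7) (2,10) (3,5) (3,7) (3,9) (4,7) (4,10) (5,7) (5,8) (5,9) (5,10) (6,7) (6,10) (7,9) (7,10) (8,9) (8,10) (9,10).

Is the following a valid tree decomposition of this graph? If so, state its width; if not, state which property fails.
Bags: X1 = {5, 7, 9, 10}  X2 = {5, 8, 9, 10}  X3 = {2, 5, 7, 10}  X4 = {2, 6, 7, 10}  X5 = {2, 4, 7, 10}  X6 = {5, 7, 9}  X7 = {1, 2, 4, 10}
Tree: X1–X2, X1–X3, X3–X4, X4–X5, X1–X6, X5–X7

A tree decomposition must satisfy three properties: every vertex lies in some bag; for every edge, both endpoints lie together in some bag; and for every vertex, the bags containing it form a connected subtree. Here vertex 3 appears in no bag, so the decomposition is invalid.

No — vertex 3 appears in no bag.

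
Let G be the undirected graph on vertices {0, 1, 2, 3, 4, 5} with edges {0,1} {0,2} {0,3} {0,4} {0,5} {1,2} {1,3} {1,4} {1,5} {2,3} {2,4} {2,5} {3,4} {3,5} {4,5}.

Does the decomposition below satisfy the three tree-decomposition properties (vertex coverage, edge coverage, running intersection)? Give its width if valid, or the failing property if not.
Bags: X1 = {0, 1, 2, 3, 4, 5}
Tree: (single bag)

Yes; width 5.

Checking the three conditions: (i) the bags cover all of {0, 1, 2, 3, 4, 5}; (ii) for each edge, some bag contains both endpoints; (iii) the bags containing any fixed vertex form a subtree. All hold, so the decomposition is valid with width 6 − 1 = 5.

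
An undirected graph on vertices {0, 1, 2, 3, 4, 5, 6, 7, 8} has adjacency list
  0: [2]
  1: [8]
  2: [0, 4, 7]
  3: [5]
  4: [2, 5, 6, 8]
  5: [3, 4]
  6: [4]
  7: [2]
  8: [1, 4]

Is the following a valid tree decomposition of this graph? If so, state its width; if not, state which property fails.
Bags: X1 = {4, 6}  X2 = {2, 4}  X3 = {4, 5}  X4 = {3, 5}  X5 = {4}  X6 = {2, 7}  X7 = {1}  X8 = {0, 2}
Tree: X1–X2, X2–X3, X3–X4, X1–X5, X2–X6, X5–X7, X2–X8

No — vertex 8 appears in no bag.

A tree decomposition must satisfy three properties: every vertex lies in some bag; for every edge, both endpoints lie together in some bag; and for every vertex, the bags containing it form a connected subtree. Here vertex 8 appears in no bag, so the decomposition is invalid.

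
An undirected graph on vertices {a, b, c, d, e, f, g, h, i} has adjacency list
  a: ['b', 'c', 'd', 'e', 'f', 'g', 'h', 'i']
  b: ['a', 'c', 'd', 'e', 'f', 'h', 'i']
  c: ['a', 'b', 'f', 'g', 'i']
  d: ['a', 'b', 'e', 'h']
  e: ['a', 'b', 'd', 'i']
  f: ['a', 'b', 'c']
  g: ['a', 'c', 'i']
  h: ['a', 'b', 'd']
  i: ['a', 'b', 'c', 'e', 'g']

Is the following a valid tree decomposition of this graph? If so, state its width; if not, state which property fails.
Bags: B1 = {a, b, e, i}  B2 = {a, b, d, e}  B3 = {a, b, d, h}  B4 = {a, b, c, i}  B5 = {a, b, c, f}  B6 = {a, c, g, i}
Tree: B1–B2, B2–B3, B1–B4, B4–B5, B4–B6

Yes; width 3.

Vertex coverage: the bags together contain {a, b, c, d, e, f, g, h, i}, the full vertex set. Edge coverage: each edge of G has both endpoints in at least one bag. Running intersection: for every vertex, the bags containing it form a connected subtree. All three properties hold, so this is a valid tree decomposition of width max|bag| − 1 = 3, and hence tw(G) ≤ 3.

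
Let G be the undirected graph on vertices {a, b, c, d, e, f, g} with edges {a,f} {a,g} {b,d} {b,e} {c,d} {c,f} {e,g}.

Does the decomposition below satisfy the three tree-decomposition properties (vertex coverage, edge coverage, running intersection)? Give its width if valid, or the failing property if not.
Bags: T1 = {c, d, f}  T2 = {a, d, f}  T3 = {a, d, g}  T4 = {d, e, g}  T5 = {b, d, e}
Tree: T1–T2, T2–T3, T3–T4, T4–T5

Checking the three conditions: (i) the bags cover all of {a, b, c, d, e, f, g}; (ii) for each edge, some bag contains both endpoints; (iii) the bags containing any fixed vertex form a subtree. All hold, so the decomposition is valid with width 3 − 1 = 2.

Yes; width 2.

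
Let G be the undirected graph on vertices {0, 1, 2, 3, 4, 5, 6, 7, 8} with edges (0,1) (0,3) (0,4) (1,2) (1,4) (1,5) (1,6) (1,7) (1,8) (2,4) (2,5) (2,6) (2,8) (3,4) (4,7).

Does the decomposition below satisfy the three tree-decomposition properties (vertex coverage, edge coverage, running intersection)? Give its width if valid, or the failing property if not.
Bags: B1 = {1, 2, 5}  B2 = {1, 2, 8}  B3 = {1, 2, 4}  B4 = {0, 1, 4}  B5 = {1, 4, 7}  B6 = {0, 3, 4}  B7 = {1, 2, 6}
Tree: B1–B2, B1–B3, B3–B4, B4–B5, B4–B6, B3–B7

Checking the three conditions: (i) the bags cover all of {0, 1, 2, 3, 4, 5, 6, 7, 8}; (ii) for each edge, some bag contains both endpoints; (iii) the bags containing any fixed vertex form a subtree. All hold, so the decomposition is valid with width 3 − 1 = 2.

Yes; width 2.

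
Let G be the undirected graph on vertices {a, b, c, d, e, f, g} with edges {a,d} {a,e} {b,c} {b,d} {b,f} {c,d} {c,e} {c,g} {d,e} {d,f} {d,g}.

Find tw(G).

A width-2 tree decomposition is:
Bags: B1 = {b, d, f}  B2 = {b, c, d}  B3 = {c, d, e}  B4 = {c, d, g}  B5 = {a, d, e}
Tree: B1–B2, B2–B3, B3–B4, B3–B5
Every bag has size at most 3, so the width is 3 − 1 = 2 and tw(G) ≤ 2. For the lower bound, the 3 vertices {a, d, e} are pairwise adjacent, and any tree decomposition puts a clique entirely inside one bag — forcing width ≥ 2. Hence tw(G) = 2 exactly.

2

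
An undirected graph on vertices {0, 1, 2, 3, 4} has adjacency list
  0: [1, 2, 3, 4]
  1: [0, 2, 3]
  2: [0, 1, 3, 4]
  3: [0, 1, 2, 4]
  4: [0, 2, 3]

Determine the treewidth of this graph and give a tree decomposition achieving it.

The largest bag has 4 vertices, giving width 3; this decomposition certifies tw(G) ≤ 3. For the lower bound, the 4 vertices {0, 1, 2, 3} are pairwise adjacent, and any tree decomposition puts a clique entirely inside one bag — forcing width ≥ 3. Hence tw(G) = 3 exactly.

Treewidth 3.
One such decomposition:
Bags: B1 = {0, 1, 2, 3}  B2 = {0, 2, 3, 4}
Tree: B1–B2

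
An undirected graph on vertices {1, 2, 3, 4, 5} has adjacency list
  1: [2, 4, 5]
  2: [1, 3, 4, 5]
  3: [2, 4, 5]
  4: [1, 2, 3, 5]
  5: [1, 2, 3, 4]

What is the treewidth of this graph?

A width-3 tree decomposition is:
Bags: B1 = {1, 2, 4, 5}  B2 = {2, 3, 4, 5}
Tree: B1–B2
The largest bag has 4 vertices, giving width 3; this decomposition certifies tw(G) ≤ 3. For the lower bound, the 4 vertices {1, 2, 4, 5} are pairwise adjacent, and any tree decomposition puts a clique entirely inside one bag — forcing width ≥ 3. The upper and lower bounds meet at 3, so that is the treewidth.

3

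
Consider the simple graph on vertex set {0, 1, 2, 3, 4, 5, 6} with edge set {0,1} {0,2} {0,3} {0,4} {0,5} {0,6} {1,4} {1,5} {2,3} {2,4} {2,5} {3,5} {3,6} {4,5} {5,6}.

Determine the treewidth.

3

A width-3 tree decomposition is:
Bags: B1 = {0, 2, 3, 5}  B2 = {0, 2, 4, 5}  B3 = {0, 3, 5, 6}  B4 = {0, 1, 4, 5}
Tree: B1–B2, B1–B3, B2–B4
Every bag has size at most 4, so the width is 4 − 1 = 3 and tw(G) ≤ 3. On the other hand G contains the 4-clique {0, 1, 4, 5}. A clique must lie in a single bag of any decomposition, so no decomposition can have width below 3. Therefore the treewidth is 3.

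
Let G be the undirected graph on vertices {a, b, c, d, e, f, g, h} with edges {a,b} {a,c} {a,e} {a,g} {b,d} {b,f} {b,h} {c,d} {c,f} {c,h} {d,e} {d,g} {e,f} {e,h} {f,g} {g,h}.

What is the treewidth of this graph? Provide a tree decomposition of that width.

Treewidth 4.
One optimal decomposition is:
Bags: B1 = {b, c, e, g, h}  B2 = {a, b, c, e, g}  B3 = {b, c, d, e, g}  B4 = {b, c, e, f, g}
Tree: B1–B2, B2–B3, B3–B4

Each bag holds 5 vertices, so the decomposition has width 4, which upper-bounds the treewidth. For the lower bound: the 5 vertex sets {c,h}, {a,e}, {d,g}, {b}, {f} are disjoint, each induces a connected subgraph, and every pair is joined by at least one edge of G. Contracting each set to a single vertex therefore yields K_{5} as a minor, and since treewidth is minor-monotone, tw(G) ≥ tw(K_{5}) = 4. Hence tw(G) = 4 exactly.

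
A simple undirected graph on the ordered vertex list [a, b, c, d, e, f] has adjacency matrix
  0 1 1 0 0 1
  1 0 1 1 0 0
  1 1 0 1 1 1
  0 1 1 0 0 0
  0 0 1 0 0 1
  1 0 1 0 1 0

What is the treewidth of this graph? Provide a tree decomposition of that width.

Treewidth 2.
Bags: B1 = {c, e, f}  B2 = {a, c, f}  B3 = {a, b, c}  B4 = {b, c, d}
Tree: B1–B2, B2–B3, B3–B4

Each bag holds 3 vertices, so the decomposition has width 2, which upper-bounds the treewidth. For the lower bound, the 3 vertices {b, c, d} are pairwise adjacent, and any tree decomposition puts a clique entirely inside one bag — forcing width ≥ 2. The upper and lower bounds meet at 2, so that is the treewidth.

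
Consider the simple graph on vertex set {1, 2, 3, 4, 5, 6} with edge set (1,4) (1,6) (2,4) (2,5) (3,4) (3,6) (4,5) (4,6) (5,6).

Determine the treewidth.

A width-2 tree decomposition is:
Bags: B1 = {1, 4, 6}  B2 = {3, 4, 6}  B3 = {4, 5, 6}  B4 = {2, 4, 5}
Tree: B1–B2, B1–B3, B3–B4
Every bag has size at most 3, so the width is 3 − 1 = 2 and tw(G) ≤ 2. For the lower bound, the 3 vertices {2, 4, 5} are pairwise adjacent, and any tree decomposition puts a clique entirely inside one bag — forcing width ≥ 2. Combining the bounds, tw(G) = 2.

2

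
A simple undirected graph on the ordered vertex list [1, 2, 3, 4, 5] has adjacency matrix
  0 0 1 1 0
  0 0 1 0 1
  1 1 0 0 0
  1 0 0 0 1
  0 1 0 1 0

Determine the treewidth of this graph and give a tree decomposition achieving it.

Treewidth 2.
One such decomposition:
Bags: B1 = {2, 4, 5}  B2 = {2, 3, 4}  B3 = {1, 3, 4}
Tree: B1–B2, B2–B3

Every bag has size at most 3, so the width is 3 − 1 = 2 and tw(G) ≤ 2. Since 4–5–2–3–1–4 is a cycle in G, G is not acyclic. Forests are exactly the graphs of treewidth ≤ 1, so tw(G) ≥ 2. Hence tw(G) = 2 exactly.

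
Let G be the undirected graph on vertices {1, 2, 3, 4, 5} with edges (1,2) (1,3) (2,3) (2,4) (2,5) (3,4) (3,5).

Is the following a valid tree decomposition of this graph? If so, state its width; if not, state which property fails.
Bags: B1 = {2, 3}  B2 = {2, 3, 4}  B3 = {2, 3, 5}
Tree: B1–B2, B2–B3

No — vertex 1 appears in no bag.

A tree decomposition must satisfy three properties: every vertex lies in some bag; for every edge, both endpoints lie together in some bag; and for every vertex, the bags containing it form a connected subtree. Here vertex 1 appears in no bag, so the decomposition is invalid.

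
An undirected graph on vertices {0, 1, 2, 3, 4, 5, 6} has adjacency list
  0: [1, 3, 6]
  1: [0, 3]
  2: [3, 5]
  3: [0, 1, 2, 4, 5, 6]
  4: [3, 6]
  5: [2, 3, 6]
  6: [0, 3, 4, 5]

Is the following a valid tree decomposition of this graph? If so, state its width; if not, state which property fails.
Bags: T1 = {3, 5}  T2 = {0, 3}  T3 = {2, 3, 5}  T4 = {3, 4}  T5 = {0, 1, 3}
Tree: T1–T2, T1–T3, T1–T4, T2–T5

No — vertex 6 appears in no bag.

A tree decomposition must satisfy three properties: every vertex lies in some bag; for every edge, both endpoints lie together in some bag; and for every vertex, the bags containing it form a connected subtree. Here vertex 6 appears in no bag, so the decomposition is invalid.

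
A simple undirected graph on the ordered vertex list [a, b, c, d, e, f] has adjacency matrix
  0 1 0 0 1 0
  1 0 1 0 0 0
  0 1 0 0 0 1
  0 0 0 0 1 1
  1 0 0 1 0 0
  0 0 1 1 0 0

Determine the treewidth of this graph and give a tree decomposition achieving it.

Treewidth 2.
One optimal decomposition is:
Bags: B1 = {a, b, e}  B2 = {b, c, e}  B3 = {c, e, f}  B4 = {d, e, f}
Tree: B1–B2, B2–B3, B3–B4

Each bag holds 3 vertices, so the decomposition has width 2, which upper-bounds the treewidth. For the lower bound, G contains the cycle e–a–b–c–f–d–e, so G is not a forest; only forests have treewidth ≤ 1, hence tw(G) ≥ 2. The upper and lower bounds meet at 2, so that is the treewidth.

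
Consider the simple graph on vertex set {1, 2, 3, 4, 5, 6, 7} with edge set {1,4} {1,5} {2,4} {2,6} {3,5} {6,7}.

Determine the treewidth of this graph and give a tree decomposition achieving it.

Treewidth 1.
Bags: B1 = {6, 7}  B2 = {2, 6}  B3 = {2, 4}  B4 = {1, 4}  B5 = {1, 5}  B6 = {3, 5}
Tree: B1–B2, B2–B3, B3–B4, B4–B5, B5–B6

Every bag has size at most 2, so the width is 2 − 1 = 1 and tw(G) ≤ 1. Since G has at least one edge (e.g. 7–6), it is not an edgeless graph, so tw(G) ≥ 1. Hence tw(G) = 1 exactly.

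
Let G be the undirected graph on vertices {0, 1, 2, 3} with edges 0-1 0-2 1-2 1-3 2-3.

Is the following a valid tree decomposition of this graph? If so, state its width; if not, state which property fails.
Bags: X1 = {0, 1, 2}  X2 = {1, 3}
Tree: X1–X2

A tree decomposition must satisfy three properties: every vertex lies in some bag; for every edge, both endpoints lie together in some bag; and for every vertex, the bags containing it form a connected subtree. Here edge (2,3) lies in no bag, so the decomposition is invalid.

No — edge (2,3) lies in no bag.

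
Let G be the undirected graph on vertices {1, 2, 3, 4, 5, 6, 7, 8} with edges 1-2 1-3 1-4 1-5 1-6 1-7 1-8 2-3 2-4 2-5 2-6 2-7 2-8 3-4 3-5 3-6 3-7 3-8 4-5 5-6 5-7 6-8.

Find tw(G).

A width-4 tree decomposition is:
Bags: B1 = {1, 2, 3, 5, 6}  B2 = {1, 2, 3, 6, 8}  B3 = {1, 2, 3, 4, 5}  B4 = {1, 2, 3, 5, 7}
Tree: B1–B2, B1–B3, B3–B4
Each bag holds 5 vertices, so the decomposition has width 4, which upper-bounds the treewidth. Conversely, {1, 2, 3, 6, 8} is a clique of size 5, and the vertices of any clique must share a bag in every tree decomposition; so some bag has ≥ 5 vertices and tw(G) ≥ 4. Therefore the treewidth is 4.

4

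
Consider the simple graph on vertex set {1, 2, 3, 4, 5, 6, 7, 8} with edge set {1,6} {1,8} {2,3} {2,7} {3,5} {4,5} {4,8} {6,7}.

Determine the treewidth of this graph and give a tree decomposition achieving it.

Treewidth 2.
Bags: B1 = {2, 3, 5}  B2 = {2, 4, 5}  B3 = {2, 4, 8}  B4 = {1, 2, 8}  B5 = {1, 2, 6}  B6 = {2, 6, 7}
Tree: B1–B2, B2–B3, B3–B4, B4–B5, B5–B6

Each bag holds 3 vertices, so the decomposition has width 2, which upper-bounds the treewidth. For the lower bound, G contains the cycle 2–3–5–4–8–1–6–7–2, so G is not a forest; only forests have treewidth ≤ 1, hence tw(G) ≥ 2. Therefore the treewidth is 2.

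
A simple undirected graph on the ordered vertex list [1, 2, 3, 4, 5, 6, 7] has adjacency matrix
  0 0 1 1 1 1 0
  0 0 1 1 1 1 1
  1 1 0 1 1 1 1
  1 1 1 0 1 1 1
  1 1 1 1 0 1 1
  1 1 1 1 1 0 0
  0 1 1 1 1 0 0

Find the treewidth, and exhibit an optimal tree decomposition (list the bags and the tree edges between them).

Treewidth 4.
Bags: B1 = {2, 3, 4, 5, 6}  B2 = {2, 3, 4, 5, 7}  B3 = {1, 3, 4, 5, 6}
Tree: B1–B2, B1–B3

Each bag holds 5 vertices, so the decomposition has width 4, which upper-bounds the treewidth. For the lower bound, the 5 vertices {1, 3, 4, 5, 6} are pairwise adjacent, and any tree decomposition puts a clique entirely inside one bag — forcing width ≥ 4. Hence tw(G) = 4 exactly.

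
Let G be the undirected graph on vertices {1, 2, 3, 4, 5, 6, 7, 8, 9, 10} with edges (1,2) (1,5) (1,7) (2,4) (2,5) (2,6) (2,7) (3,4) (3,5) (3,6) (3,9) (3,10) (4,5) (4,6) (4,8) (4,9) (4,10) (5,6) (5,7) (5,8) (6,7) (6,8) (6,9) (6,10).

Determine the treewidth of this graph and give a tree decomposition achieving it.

Treewidth 3.
One such decomposition:
Bags: B1 = {2, 5, 6, 7}  B2 = {2, 4, 5, 6}  B3 = {3, 4, 5, 6}  B4 = {1, 2, 5, 7}  B5 = {4, 5, 6, 8}  B6 = {3, 4, 6, 9}  B7 = {3, 4, 6, 10}
Tree: B1–B2, B2–B3, B1–B4, B3–B5, B3–B6, B3–B7

The largest bag has 4 vertices, giving width 3; this decomposition certifies tw(G) ≤ 3. Conversely, {1, 2, 5, 7} is a clique of size 4, and the vertices of any clique must share a bag in every tree decomposition; so some bag has ≥ 4 vertices and tw(G) ≥ 3. Hence tw(G) = 3 exactly.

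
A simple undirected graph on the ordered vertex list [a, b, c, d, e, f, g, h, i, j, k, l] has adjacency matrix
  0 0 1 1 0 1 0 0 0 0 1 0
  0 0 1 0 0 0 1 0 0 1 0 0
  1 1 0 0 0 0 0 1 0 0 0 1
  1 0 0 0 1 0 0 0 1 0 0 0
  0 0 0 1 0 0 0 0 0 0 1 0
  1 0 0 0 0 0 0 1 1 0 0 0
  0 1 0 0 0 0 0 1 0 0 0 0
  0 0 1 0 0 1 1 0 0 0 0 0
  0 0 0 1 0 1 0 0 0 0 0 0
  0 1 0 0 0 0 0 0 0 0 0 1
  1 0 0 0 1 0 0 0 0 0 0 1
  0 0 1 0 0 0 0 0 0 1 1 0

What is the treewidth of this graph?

3

A width-3 tree decomposition is:
Bags: B1 = {d, e, f, i}  B2 = {a, d, e, f}  B3 = {a, e, f, k}  B4 = {a, f, h, k}  B5 = {a, c, h, k}  B6 = {c, h, k, l}  B7 = {c, g, h, l}  B8 = {b, c, g, l}  B9 = {b, g, j, l}
Tree: B1–B2, B2–B3, B3–B4, B4–B5, B5–B6, B6–B7, B7–B8, B8–B9
Every bag has size at most 4, so the width is 4 − 1 = 3 and tw(G) ≤ 3. For the lower bound: the 4 vertex sets {d,e,i}, {f}, {a}, {c,h,k,l} are disjoint, each induces a connected subgraph, and every pair is joined by at least one edge of G. Contracting each set to a single vertex therefore yields K_{4} as a minor, and since treewidth is minor-monotone, tw(G) ≥ tw(K_{4}) = 3. Hence tw(G) = 3 exactly.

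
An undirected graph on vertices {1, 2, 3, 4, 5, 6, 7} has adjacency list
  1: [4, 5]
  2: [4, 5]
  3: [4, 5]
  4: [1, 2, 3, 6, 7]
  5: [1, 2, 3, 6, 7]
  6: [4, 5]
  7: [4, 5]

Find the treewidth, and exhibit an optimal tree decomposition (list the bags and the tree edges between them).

Treewidth 2.
Bags: B1 = {4, 5, 7}  B2 = {4, 5, 6}  B3 = {2, 4, 5}  B4 = {3, 4, 5}  B5 = {1, 4, 5}
Tree: B1–B2, B2–B3, B3–B4, B4–B5

The largest bag has 3 vertices, giving width 2; this decomposition certifies tw(G) ≤ 2. For the lower bound, G contains the cycle 4–7–5–6–4, so G is not a forest; only forests have treewidth ≤ 1, hence tw(G) ≥ 2. Therefore the treewidth is 2.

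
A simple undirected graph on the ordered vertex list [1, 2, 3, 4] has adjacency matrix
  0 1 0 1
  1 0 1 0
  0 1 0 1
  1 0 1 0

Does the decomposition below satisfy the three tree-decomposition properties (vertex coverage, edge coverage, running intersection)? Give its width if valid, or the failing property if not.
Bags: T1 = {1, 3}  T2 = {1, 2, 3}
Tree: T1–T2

A tree decomposition must satisfy three properties: every vertex lies in some bag; for every edge, both endpoints lie together in some bag; and for every vertex, the bags containing it form a connected subtree. Here vertex 4 appears in no bag, so the decomposition is invalid.

No — vertex 4 appears in no bag.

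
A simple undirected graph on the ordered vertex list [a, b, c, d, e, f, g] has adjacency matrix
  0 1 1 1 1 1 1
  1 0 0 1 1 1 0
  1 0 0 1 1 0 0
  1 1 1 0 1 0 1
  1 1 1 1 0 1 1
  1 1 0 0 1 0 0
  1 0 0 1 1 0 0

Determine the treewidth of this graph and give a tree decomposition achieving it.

Each bag holds 4 vertices, so the decomposition has width 3, which upper-bounds the treewidth. Conversely, {a, d, e, g} is a clique of size 4, and the vertices of any clique must share a bag in every tree decomposition; so some bag has ≥ 4 vertices and tw(G) ≥ 3. Therefore the treewidth is 3.

Treewidth 3.
One such decomposition:
Bags: B1 = {a, d, e, g}  B2 = {a, b, d, e}  B3 = {a, b, e, f}  B4 = {a, c, d, e}
Tree: B1–B2, B2–B3, B1–B4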